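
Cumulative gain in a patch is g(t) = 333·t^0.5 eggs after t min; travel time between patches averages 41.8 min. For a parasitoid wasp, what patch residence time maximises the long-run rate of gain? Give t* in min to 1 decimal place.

Maximise g(t)/(T+t): set derivative to zero → g'(t)(T+t) = g(t).
g'(t) = 0.5·333·t^-0.5. Setting 0.5·333·t^-0.5 = 333·t^0.5/(41.8+t) gives 0.5(41.8+t) = t, so 0.50·t = 0.5×41.8.
t* = 0.5×41.8/0.50 = 41.8 min.

41.8 min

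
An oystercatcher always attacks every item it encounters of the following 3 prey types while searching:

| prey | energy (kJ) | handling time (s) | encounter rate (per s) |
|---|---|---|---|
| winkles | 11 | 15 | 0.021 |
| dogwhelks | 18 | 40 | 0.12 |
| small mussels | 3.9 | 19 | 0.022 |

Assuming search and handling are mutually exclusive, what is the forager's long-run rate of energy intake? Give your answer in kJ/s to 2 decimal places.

R = Σλ_iE_i / (1 + Σλ_ih_i)
Numerator: 0.021×11 + 0.12×18 + 0.022×3.9 = 2.477
Denominator: 1 + 0.021×15 + 0.12×40 + 0.022×19 = 6.533
R = 2.477/6.533 = 0.3791 kJ/s

0.38 kJ/s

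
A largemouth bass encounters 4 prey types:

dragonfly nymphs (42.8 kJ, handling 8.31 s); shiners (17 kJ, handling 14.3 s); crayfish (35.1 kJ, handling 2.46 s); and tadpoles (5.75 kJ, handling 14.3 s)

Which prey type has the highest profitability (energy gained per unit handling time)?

crayfish

In descending order of E/h:
crayfish: 35.1/2.46 = 14.3 kJ/s
dragonfly nymphs: 42.8/8.31 = 5.15 kJ/s
shiners: 17/14.3 = 1.19 kJ/s
tadpoles: 5.75/14.3 = 0.402 kJ/s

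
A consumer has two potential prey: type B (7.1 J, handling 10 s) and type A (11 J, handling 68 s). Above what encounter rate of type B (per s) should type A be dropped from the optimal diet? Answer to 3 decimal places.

0.030 per s

The zero-one rule: include type A iff E₂/h₂ > λE₁/(1+λh₁). Equality gives the switch point.
λE₁h₂ = E₂ + λE₂h₁ ⇒ λ = E₂/(E₁h₂ − E₂h₁) = 11/(482.8 − 110) = 0.02951 per s.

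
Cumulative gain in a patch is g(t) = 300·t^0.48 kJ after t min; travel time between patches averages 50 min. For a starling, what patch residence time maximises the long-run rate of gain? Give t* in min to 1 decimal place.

By the marginal value theorem, leave when the instantaneous gain rate g'(t) equals the habitat-wide average g(t)/(T + t).
g'(t) = 0.48·300·t^-0.52. Setting 0.48·300·t^-0.52 = 300·t^0.48/(50+t) gives 0.48(50+t) = t, so 0.52·t = 0.48×50.
t* = 0.48×50/0.52 = 46.15 min.

46.2 min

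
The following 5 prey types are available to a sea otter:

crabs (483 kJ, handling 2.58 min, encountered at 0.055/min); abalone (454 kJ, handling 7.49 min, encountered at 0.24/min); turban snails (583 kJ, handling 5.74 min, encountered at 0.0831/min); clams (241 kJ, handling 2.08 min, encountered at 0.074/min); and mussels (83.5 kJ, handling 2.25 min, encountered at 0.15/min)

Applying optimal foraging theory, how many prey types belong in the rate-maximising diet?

Rank by E/h (kJ/min): crabs 187, clams 116, turban snails 102, abalone 60.6, mussels 37.1. Include each in turn until the next type's E/h falls below the running intake rate.
Rate on top 1: 23.26. clams: 116 > 23.26 → include.
Rate on top 2: 34.26. turban snails: 102 > 34.26 → include.
Rate on top 3: 52.37. abalone: 60.6 > 52.37 → include.
Rate on top 4: 56.52. mussels: 37.1 < 56.52 → exclude; stop.
Optimal diet: crabs, clams, turban snails, abalone — 4 of 5 types.

4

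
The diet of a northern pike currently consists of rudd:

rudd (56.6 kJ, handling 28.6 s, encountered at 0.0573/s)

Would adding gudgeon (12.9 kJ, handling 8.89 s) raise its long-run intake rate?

Intake rate on the current diet: R = (0.0573×56.6) / (1 + 0.0573×28.6) = 3.243/2.639 = 1.229 kJ/s.
Profitability of gudgeon: 12.9/8.89 = 1.451 kJ/s.
Since 1.451 > R, including gudgeon increases the long-run rate.

Yes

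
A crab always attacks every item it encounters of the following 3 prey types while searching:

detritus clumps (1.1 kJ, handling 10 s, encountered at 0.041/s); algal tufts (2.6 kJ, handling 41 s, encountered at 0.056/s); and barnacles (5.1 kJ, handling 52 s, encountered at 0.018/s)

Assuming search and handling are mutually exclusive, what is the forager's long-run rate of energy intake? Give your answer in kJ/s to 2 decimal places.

R = (0.041×1.1 + 0.056×2.6 + 0.018×5.1) / (1 + 0.041×10 + 0.056×41 + 0.018×52) = 0.2825/4.642 = 0.06086 kJ/s.

0.06 kJ/s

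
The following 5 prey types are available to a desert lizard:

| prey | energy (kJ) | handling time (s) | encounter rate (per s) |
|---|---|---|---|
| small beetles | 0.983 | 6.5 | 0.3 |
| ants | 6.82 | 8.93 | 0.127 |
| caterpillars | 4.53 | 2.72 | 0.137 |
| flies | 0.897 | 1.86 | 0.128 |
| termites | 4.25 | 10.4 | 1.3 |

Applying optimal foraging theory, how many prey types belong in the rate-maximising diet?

Profitabilities (E/h, kJ/s): caterpillars 1.67, ants 0.764, flies 0.482, termites 0.409, small beetles 0.151. Add prey in this order while the next type's profitability exceeds the intake rate on those already taken.
Rate on top 1: 0.4521. ants: 0.764 > 0.4521 → include.
Rate on top 2: 0.5931. flies: 0.482 < 0.5931 → exclude; stop.
Optimal diet: caterpillars, ants — 2 of 5 types.

2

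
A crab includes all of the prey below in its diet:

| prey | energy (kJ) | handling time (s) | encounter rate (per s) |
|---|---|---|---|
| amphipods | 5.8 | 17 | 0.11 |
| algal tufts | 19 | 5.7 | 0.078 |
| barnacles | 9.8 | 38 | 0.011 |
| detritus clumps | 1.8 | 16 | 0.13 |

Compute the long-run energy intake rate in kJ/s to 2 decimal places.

R = (0.11×5.8 + 0.078×19 + 0.011×9.8 + 0.13×1.8) / (1 + 0.11×17 + 0.078×5.7 + 0.011×38 + 0.13×16) = 2.462/5.813 = 0.4235 kJ/s.

0.42 kJ/s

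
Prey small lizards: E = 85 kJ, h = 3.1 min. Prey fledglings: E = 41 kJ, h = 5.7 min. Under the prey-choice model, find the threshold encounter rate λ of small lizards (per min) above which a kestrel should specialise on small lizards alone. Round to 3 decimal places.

0.115 per min

Drop fledglings once their profitability E₂/h₂ falls below the rate achievable on small lizards alone: E₂/h₂ = λE₁/(1 + λh₁).
Solve for λ: λE₁h₂ = E₂(1 + λh₁) → λ(E₁h₂ − E₂h₁) = E₂ → λ = E₂/(E₁h₂ − E₂h₁).
λ = 41/(85×5.7 − 41×3.1) = 41/357.4 = 0.1147 per min.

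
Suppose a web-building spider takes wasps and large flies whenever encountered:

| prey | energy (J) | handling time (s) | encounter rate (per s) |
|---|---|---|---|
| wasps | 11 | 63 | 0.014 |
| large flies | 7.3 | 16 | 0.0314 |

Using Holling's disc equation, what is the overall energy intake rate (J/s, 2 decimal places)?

Energy encountered per unit search time: 0.014×11 + 0.0314×7.3 = 0.3832 J/s.
Handling time per unit search time: 0.014×63 + 0.0314×16 = 1.384.
Rate = 0.3832/(1 + 1.384) = 0.1607 J/s.

0.16 J/s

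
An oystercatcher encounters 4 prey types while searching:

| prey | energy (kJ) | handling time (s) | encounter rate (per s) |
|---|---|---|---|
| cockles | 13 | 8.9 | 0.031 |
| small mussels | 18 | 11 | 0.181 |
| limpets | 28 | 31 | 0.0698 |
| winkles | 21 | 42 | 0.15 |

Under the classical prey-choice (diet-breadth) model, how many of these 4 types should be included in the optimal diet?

2

Rank by E/h (kJ/s): small mussels 1.64, cockles 1.46, limpets 0.903, winkles 0.5. Include each in turn until the next type's E/h falls below the running intake rate.
Rate on top 1: 1.089. cockles: 1.46 > 1.089 → include.
Rate on top 2: 1.121. limpets: 0.903 < 1.121 → exclude; stop.
Optimal diet: small mussels, cockles — 2 of 4 types.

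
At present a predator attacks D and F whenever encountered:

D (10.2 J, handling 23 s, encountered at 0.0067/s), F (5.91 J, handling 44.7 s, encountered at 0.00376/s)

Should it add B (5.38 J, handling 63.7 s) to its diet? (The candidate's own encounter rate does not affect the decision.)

Yes

Intake rate on the current diet: R = (0.0067×10.2 + 0.00376×5.91) / (1 + 0.0067×23 + 0.00376×44.7) = 0.09056/1.322 = 0.06849 J/s.
B: E/h = 5.38/63.7 = 0.08446 J/s.
Since 0.08446 > R, including B increases the long-run rate.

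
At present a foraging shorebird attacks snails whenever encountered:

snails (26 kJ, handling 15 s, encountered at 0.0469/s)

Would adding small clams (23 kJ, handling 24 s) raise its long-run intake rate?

Yes

Current rate: (0.0469×26)/(1 + 0.0469×15) = 0.7158 kJ/s.
Profitability of small clams: 23/24 = 0.9583 kJ/s.
Since 0.9583 > R, including small clams increases the long-run rate.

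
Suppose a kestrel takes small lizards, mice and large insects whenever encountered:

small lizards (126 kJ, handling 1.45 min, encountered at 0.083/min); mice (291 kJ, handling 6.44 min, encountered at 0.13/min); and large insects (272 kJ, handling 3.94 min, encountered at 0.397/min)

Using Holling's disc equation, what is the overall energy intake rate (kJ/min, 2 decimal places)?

44.37 kJ/min

R = (0.083×126 + 0.13×291 + 0.397×272) / (1 + 0.083×1.45 + 0.13×6.44 + 0.397×3.94) = 156.3/3.522 = 44.37 kJ/min.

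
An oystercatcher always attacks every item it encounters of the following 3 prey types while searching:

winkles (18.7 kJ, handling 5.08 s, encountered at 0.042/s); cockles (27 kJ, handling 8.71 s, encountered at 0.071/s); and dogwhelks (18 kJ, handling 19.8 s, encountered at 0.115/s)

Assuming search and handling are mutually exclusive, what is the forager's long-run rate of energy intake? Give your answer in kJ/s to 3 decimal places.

Energy encountered per unit search time: 0.042×18.7 + 0.071×27 + 0.115×18 = 4.772 kJ/s.
Handling time per unit search time: 0.042×5.08 + 0.071×8.71 + 0.115×19.8 = 3.109.
Rate = 4.772/(1 + 3.109) = 1.162 kJ/s.

1.162 kJ/s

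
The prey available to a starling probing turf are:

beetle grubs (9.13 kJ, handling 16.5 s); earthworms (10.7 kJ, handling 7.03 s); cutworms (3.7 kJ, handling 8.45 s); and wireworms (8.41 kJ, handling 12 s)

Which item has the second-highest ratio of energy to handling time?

wireworms

In descending order of E/h:
earthworms: 10.7/7.03 = 1.52 kJ/s
wireworms: 8.41/12 = 0.701 kJ/s
beetle grubs: 9.13/16.5 = 0.553 kJ/s
cutworms: 3.7/8.45 = 0.438 kJ/s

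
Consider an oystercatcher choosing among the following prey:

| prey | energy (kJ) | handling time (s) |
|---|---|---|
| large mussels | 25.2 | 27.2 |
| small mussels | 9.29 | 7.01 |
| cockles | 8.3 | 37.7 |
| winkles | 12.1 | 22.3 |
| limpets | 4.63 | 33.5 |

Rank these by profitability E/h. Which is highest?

In descending order of E/h:
small mussels: 9.29/7.01 = 1.33 kJ/s
large mussels: 25.2/27.2 = 0.926 kJ/s
winkles: 12.1/22.3 = 0.543 kJ/s
cockles: 8.3/37.7 = 0.22 kJ/s
limpets: 4.63/33.5 = 0.138 kJ/s

small mussels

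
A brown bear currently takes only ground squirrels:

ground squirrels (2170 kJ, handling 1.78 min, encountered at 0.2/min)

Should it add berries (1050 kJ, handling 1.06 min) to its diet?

Yes

Current rate: (0.2×2170)/(1 + 0.2×1.78) = 320.1 kJ/min.
Profitability of berries: 1050/1.06 = 990.6 kJ/min.
Since 990.6 > R, including berries increases the long-run rate.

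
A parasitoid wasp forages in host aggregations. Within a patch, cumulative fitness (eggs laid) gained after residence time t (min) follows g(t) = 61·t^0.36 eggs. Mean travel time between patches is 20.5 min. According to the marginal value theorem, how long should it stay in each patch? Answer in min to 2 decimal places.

By the marginal value theorem, leave when the instantaneous gain rate g'(t) equals the habitat-wide average g(t)/(T + t).
g'(t) = 0.36·61·t^-0.64. Setting 0.36·61·t^-0.64 = 61·t^0.36/(20.5+t) gives 0.36(20.5+t) = t, so 0.64·t = 0.36×20.5.
t* = 0.36×20.5/0.64 = 11.53 min.

11.53 min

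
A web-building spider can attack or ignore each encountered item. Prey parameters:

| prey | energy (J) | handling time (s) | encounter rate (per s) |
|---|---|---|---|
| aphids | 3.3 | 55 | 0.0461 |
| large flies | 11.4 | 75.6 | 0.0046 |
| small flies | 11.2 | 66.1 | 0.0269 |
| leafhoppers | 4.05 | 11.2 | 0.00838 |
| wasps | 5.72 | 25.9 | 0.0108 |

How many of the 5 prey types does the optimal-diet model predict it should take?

4

Rank by E/h (J/s): leafhoppers 0.362, wasps 0.221, small flies 0.169, large flies 0.151, aphids 0.06. Include each in turn until the next type's E/h falls below the running intake rate.
Rate on top 1: 0.03103. wasps: 0.221 > 0.03103 → include.
Rate on top 2: 0.06968. small flies: 0.169 > 0.06968 → include.
Rate on top 3: 0.126. large flies: 0.151 > 0.126 → include.
Rate on top 4: 0.1284. aphids: 0.06 < 0.1284 → exclude; stop.
Optimal diet: leafhoppers, wasps, small flies, large flies — 4 of 5 types.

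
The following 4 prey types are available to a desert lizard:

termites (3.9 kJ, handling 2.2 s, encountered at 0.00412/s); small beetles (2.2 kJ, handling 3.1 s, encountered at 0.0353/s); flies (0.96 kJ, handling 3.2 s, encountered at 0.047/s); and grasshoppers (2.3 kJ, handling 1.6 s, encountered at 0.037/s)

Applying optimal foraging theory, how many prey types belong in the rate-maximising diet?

Profitabilities (E/h, kJ/s): termites 1.77, grasshoppers 1.44, small beetles 0.71, flies 0.3. Add prey in this order while the next type's profitability exceeds the intake rate on those already taken.
Rate on top 1: 0.01592. grasshoppers: 1.44 > 0.01592 → include.
Rate on top 2: 0.0947. small beetles: 0.71 > 0.0947 → include.
Rate on top 3: 0.1518. flies: 0.3 > 0.1518 → include.
Optimal diet: termites, grasshoppers, small beetles, flies — 4 of 4 types.

4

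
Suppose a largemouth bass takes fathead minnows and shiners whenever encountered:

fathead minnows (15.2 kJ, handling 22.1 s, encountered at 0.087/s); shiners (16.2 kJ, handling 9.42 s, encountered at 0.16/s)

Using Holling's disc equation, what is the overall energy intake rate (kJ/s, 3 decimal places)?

0.884 kJ/s

R = (0.087×15.2 + 0.16×16.2) / (1 + 0.087×22.1 + 0.16×9.42) = 3.914/4.43 = 0.8836 kJ/s.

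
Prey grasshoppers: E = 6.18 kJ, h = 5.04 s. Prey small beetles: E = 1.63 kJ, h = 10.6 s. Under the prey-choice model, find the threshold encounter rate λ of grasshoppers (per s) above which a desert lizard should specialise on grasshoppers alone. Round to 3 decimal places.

0.028 per s

Drop small beetles once their profitability E₂/h₂ falls below the rate achievable on grasshoppers alone: E₂/h₂ = λE₁/(1 + λh₁).
Solve for λ: λE₁h₂ = E₂(1 + λh₁) → λ(E₁h₂ − E₂h₁) = E₂ → λ = E₂/(E₁h₂ − E₂h₁).
λ = 1.63/(6.18×10.6 − 1.63×5.04) = 1.63/57.29 = 0.02845 per s.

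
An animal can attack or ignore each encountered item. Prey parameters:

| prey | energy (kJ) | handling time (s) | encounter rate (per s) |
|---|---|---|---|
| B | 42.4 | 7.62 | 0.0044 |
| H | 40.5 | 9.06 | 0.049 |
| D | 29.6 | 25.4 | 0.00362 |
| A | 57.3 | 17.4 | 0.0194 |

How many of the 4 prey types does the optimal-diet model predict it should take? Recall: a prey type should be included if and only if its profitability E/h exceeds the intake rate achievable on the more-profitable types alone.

3

Profitabilities (E/h, kJ/s): B 5.56, H 4.47, A 3.29, D 1.17. Add prey in this order while the next type's profitability exceeds the intake rate on those already taken.
Rate on top 1: 0.1805. H: 4.47 > 0.1805 → include.
Rate on top 2: 1.469. A: 3.29 > 1.469 → include.
Rate on top 3: 1.809. D: 1.17 < 1.809 → exclude; stop.
Optimal diet: B, H, A — 3 of 4 types.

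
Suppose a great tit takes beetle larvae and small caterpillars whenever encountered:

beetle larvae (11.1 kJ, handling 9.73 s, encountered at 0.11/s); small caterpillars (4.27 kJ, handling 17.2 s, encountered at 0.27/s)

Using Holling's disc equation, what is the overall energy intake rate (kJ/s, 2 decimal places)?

R = Σλ_iE_i / (1 + Σλ_ih_i)
Numerator: 0.11×11.1 + 0.27×4.27 = 2.374
Denominator: 1 + 0.11×9.73 + 0.27×17.2 = 6.714
R = 2.374/6.714 = 0.3536 kJ/s

0.35 kJ/s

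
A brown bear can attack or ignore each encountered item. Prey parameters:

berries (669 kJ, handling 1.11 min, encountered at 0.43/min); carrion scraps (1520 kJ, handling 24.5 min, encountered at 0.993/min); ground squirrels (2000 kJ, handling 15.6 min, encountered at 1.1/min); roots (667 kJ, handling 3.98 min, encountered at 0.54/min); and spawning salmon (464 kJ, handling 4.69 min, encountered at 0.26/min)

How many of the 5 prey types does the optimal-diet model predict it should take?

1

Rank by E/h (kJ/min): berries 603, roots 168, ground squirrels 128, spawning salmon 98.9, carrion scraps 62. Include each in turn until the next type's E/h falls below the running intake rate.
Rate on top 1: 194.7. roots: 168 < 194.7 → exclude; stop.
Optimal diet: berries — 1 of 5 types.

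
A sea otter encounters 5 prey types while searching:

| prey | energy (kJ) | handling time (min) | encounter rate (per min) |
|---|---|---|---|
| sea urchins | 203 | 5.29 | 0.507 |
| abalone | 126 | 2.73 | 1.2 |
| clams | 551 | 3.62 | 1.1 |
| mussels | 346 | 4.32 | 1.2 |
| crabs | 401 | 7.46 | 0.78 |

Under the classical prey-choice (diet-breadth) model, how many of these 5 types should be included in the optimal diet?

1

Rank by E/h (kJ/min): clams 152, mussels 80.1, crabs 53.8, abalone 46.2, sea urchins 38.4. Include each in turn until the next type's E/h falls below the running intake rate.
Rate on top 1: 121.7. mussels: 80.1 < 121.7 → exclude; stop.
Optimal diet: clams — 1 of 5 types.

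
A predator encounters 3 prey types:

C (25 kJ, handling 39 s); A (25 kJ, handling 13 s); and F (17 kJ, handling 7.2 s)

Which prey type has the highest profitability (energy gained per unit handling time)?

Profitability E/h (kJ/s): C = 25/39 = 0.641, A = 25/13 = 1.92, F = 17/7.2 = 2.36.
Ranked: F > A > C.

F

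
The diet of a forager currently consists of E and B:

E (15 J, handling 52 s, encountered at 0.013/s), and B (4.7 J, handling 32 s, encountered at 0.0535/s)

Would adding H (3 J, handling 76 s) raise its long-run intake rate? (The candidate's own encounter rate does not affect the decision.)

Intake rate on the current diet: R = (0.013×15 + 0.0535×4.7) / (1 + 0.013×52 + 0.0535×32) = 0.4465/3.388 = 0.1318 J/s.
H: E/h = 3/76 = 0.03947 J/s.
0.03947 < 0.1318, so adding H would lower the average — exclude it.

No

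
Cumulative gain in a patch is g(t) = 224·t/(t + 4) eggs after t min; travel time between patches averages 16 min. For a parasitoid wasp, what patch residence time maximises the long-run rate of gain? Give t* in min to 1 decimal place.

8.0 min

Optimal t* satisfies g'(t*) = g(t*)/(T + t*).
g'(t) = 224·4/(t + 4)². Setting 224·4/(t+4)² = 224t/[(t+4)(16+t)] gives 4(16+t) = t(t+4), so t² = 4×16 = 64.
t* = √64 = 8 min.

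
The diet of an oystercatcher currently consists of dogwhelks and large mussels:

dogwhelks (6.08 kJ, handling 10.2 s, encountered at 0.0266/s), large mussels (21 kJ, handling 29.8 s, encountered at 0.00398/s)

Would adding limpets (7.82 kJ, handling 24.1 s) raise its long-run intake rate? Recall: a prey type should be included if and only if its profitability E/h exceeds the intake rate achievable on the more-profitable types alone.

Yes

On dogwhelks and large mussels alone, R = ΣλE/(1+Σλh) = 0.2453/1.39 = 0.1765 kJ/s.
Profitability of limpets: 7.82/24.1 = 0.3245 kJ/s.
0.3245 > 0.1765, so adding limpets raises the average — include it.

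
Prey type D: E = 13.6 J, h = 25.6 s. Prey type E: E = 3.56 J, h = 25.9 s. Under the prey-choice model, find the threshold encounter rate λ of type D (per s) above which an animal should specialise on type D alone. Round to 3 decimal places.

At the threshold, the rate on type D alone equals the profitability of type E: λ·13.6/(1 + λ·25.6) = 3.56/25.9 = 0.1375.
Rearranging, λ(13.6 − 0.1375×25.6) = 0.1375, so λ = 0.1375/10.08 = 0.01363 per s.

0.014 per s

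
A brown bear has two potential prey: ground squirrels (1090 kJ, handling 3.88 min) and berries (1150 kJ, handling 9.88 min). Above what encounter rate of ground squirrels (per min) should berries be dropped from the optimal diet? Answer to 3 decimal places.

Drop berries once their profitability E₂/h₂ falls below the rate achievable on ground squirrels alone: E₂/h₂ = λE₁/(1 + λh₁).
Solve for λ: λE₁h₂ = E₂(1 + λh₁) → λ(E₁h₂ − E₂h₁) = E₂ → λ = E₂/(E₁h₂ − E₂h₁).
λ = 1150/(1090×9.88 − 1150×3.88) = 1150/6307 = 0.1823 per min.

0.182 per min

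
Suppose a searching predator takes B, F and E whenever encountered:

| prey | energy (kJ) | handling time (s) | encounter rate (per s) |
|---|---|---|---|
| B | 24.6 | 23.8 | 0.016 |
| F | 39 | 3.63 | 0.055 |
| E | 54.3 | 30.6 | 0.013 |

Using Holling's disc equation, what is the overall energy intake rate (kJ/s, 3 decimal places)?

1.640 kJ/s

Energy encountered per unit search time: 0.016×24.6 + 0.055×39 + 0.013×54.3 = 3.244 kJ/s.
Handling time per unit search time: 0.016×23.8 + 0.055×3.63 + 0.013×30.6 = 0.9783.
Rate = 3.244/(1 + 0.9783) = 1.64 kJ/s.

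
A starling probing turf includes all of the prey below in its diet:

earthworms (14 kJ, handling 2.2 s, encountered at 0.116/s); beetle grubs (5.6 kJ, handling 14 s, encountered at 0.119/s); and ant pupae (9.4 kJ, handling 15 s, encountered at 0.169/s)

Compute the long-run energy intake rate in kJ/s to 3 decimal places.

Energy encountered per unit search time: 0.116×14 + 0.119×5.6 + 0.169×9.4 = 3.879 kJ/s.
Handling time per unit search time: 0.116×2.2 + 0.119×14 + 0.169×15 = 4.456.
Rate = 3.879/(1 + 4.456) = 0.7109 kJ/s.

0.711 kJ/s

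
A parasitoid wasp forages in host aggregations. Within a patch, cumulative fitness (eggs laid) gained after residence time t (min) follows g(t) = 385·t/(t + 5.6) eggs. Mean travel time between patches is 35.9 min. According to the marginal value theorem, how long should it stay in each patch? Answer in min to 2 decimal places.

14.18 min

Optimal t* satisfies g'(t*) = g(t*)/(T + t*).
g'(t) = 385·5.6/(t + 5.6)². Setting 385·5.6/(t+5.6)² = 385t/[(t+5.6)(35.9+t)] gives 5.6(35.9+t) = t(t+5.6), so t² = 5.6×35.9 = 201.
t* = √201 = 14.18 min.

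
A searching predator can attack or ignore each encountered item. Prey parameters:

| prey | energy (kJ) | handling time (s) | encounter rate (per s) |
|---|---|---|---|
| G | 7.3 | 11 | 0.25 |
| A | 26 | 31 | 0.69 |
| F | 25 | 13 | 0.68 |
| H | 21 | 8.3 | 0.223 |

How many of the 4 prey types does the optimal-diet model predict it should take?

2

Rank by E/h (kJ/s): H 2.53, F 1.92, A 0.839, G 0.664. Include each in turn until the next type's E/h falls below the running intake rate.
Rate on top 1: 1.643. F: 1.92 > 1.643 → include.
Rate on top 2: 1.855. A: 0.839 < 1.855 → exclude; stop.
Optimal diet: H, F — 2 of 4 types.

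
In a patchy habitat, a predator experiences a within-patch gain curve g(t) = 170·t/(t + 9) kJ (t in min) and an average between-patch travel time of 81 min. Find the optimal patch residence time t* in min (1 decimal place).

Maximise g(t)/(T+t): set derivative to zero → g'(t)(T+t) = g(t).
g'(t) = 170·9/(t + 9)². Setting 170·9/(t+9)² = 170t/[(t+9)(81+t)] gives 9(81+t) = t(t+9), so t² = 9×81 = 729.
t* = √729 = 27 min.

27.0 min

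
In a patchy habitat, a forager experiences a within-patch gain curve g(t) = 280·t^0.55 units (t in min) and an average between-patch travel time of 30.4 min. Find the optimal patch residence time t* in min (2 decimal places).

37.16 min

Maximise g(t)/(T+t): set derivative to zero → g'(t)(T+t) = g(t).
g'(t) = 0.55·280·t^-0.45. Setting 0.55·280·t^-0.45 = 280·t^0.55/(30.4+t) gives 0.55(30.4+t) = t, so 0.45·t = 0.55×30.4.
t* = 0.55×30.4/0.45 = 37.16 min.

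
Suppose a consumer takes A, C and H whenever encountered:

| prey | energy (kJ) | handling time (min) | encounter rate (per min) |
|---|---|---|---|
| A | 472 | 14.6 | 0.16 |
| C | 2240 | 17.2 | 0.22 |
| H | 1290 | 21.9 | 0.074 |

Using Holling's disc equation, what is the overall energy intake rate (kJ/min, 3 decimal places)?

Energy encountered per unit search time: 0.16×472 + 0.22×2240 + 0.074×1290 = 663.8 kJ/min.
Handling time per unit search time: 0.16×14.6 + 0.22×17.2 + 0.074×21.9 = 7.741.
Rate = 663.8/(1 + 7.741) = 75.94 kJ/min.

75.942 kJ/min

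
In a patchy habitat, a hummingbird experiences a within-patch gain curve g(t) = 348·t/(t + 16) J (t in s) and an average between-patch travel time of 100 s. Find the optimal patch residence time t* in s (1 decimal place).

40.0 s

Optimal t* satisfies g'(t*) = g(t*)/(T + t*).
g'(t) = 348·16/(t + 16)². Setting 348·16/(t+16)² = 348t/[(t+16)(100+t)] gives 16(100+t) = t(t+16), so t² = 16×100 = 1600.
t* = √1600 = 40 s.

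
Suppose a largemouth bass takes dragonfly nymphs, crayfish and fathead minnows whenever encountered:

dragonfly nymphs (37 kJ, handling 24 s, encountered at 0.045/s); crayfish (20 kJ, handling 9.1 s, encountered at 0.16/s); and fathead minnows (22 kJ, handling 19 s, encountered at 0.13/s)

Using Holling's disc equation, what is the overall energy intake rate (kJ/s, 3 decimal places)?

1.286 kJ/s

R = (0.045×37 + 0.16×20 + 0.13×22) / (1 + 0.045×24 + 0.16×9.1 + 0.13×19) = 7.725/6.006 = 1.286 kJ/s.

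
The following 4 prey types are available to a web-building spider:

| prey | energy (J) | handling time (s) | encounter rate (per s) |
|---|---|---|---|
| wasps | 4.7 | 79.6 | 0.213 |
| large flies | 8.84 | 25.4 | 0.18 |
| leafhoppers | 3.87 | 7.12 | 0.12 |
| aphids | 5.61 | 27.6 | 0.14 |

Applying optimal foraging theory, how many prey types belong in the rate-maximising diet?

2

E/h in descending order: leafhoppers 0.544, large flies 0.348, aphids 0.203, wasps 0.059 J/s. The optimal diet is the largest prefix of this list for which every included type satisfies E_i/h_i > R on the types above it.
Rate on top 1: 0.2504. large flies: 0.348 > 0.2504 → include.
Rate on top 2: 0.3199. aphids: 0.203 < 0.3199 → exclude; stop.
Optimal diet: leafhoppers, large flies — 2 of 4 types.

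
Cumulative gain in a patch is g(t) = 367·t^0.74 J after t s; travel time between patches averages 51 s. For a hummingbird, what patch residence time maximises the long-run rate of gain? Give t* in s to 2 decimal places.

By the marginal value theorem, leave when the instantaneous gain rate g'(t) equals the habitat-wide average g(t)/(T + t).
g'(t) = 0.74·367·t^-0.26. Setting 0.74·367·t^-0.26 = 367·t^0.74/(51+t) gives 0.74(51+t) = t, so 0.26·t = 0.74×51.
t* = 0.74×51/0.26 = 145.2 s.

145.15 s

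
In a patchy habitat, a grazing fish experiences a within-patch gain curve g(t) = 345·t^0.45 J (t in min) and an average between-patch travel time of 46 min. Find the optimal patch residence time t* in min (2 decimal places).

37.64 min

By the marginal value theorem, leave when the instantaneous gain rate g'(t) equals the habitat-wide average g(t)/(T + t).
g'(t) = 0.45·345·t^-0.55. Setting 0.45·345·t^-0.55 = 345·t^0.45/(46+t) gives 0.45(46+t) = t, so 0.55·t = 0.45×46.
t* = 0.45×46/0.55 = 37.64 min.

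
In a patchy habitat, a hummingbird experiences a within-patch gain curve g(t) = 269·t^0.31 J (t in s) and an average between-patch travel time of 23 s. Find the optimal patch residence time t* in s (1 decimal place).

Maximise g(t)/(T+t): set derivative to zero → g'(t)(T+t) = g(t).
g'(t) = 0.31·269·t^-0.69. Setting 0.31·269·t^-0.69 = 269·t^0.31/(23+t) gives 0.31(23+t) = t, so 0.69·t = 0.31×23.
t* = 0.31×23/0.69 = 10.33 s.

10.3 s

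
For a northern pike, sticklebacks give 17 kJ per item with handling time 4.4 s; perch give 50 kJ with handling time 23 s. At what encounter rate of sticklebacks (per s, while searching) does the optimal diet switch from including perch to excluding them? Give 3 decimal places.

0.292 per s

The zero-one rule: include perch iff E₂/h₂ > λE₁/(1+λh₁). Equality gives the switch point.
λE₁h₂ = E₂ + λE₂h₁ ⇒ λ = E₂/(E₁h₂ − E₂h₁) = 50/(391 − 220) = 0.2924 per s.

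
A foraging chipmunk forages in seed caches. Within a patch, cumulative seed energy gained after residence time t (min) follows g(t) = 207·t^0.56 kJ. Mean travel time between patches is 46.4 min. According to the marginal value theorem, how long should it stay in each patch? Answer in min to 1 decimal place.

Maximise g(t)/(T+t): set derivative to zero → g'(t)(T+t) = g(t).
g'(t) = 0.56·207·t^-0.44. Setting 0.56·207·t^-0.44 = 207·t^0.56/(46.4+t) gives 0.56(46.4+t) = t, so 0.44·t = 0.56×46.4.
t* = 0.56×46.4/0.44 = 59.05 min.

59.1 min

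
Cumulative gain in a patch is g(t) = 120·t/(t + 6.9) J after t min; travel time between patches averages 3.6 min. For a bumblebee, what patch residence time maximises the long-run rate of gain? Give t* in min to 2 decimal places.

4.98 min

Optimal t* satisfies g'(t*) = g(t*)/(T + t*).
g'(t) = 120·6.9/(t + 6.9)². Setting 120·6.9/(t+6.9)² = 120t/[(t+6.9)(3.6+t)] gives 6.9(3.6+t) = t(t+6.9), so t² = 6.9×3.6 = 24.84.
t* = √24.84 = 4.984 min.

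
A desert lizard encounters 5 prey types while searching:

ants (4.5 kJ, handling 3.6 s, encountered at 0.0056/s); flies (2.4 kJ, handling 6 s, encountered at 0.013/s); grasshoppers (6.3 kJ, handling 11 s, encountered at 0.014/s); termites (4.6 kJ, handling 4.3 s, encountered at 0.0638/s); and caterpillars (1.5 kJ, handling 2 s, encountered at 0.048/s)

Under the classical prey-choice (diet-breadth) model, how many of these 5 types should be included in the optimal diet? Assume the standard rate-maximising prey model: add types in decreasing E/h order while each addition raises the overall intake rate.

5

E/h in descending order: ants 1.25, termites 1.07, caterpillars 0.75, grasshoppers 0.573, flies 0.4 kJ/s. The optimal diet is the largest prefix of this list for which every included type satisfies E_i/h_i > R on the types above it.
Rate on top 1: 0.0247. termites: 1.07 > 0.0247 → include.
Rate on top 2: 0.2462. caterpillars: 0.75 > 0.2462 → include.
Rate on top 3: 0.281. grasshoppers: 0.573 > 0.281 → include.
Rate on top 4: 0.3101. flies: 0.4 > 0.3101 → include.
Optimal diet: ants, termites, caterpillars, grasshoppers, flies — 5 of 5 types.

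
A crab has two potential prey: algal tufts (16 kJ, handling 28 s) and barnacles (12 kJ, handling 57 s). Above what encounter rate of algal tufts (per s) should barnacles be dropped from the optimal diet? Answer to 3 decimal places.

The zero-one rule: include barnacles iff E₂/h₂ > λE₁/(1+λh₁). Equality gives the switch point.
λE₁h₂ = E₂ + λE₂h₁ ⇒ λ = E₂/(E₁h₂ − E₂h₁) = 12/(912 − 336) = 0.02083 per s.

0.021 per s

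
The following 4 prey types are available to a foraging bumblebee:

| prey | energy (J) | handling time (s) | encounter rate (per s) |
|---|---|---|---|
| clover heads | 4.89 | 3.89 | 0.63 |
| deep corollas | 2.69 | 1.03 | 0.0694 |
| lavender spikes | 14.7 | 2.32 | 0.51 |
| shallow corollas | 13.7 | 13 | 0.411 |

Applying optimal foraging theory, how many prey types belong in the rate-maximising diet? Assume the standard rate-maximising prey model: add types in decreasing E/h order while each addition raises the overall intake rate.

1

Rank by E/h (J/s): lavender spikes 6.34, deep corollas 2.61, clover heads 1.26, shallow corollas 1.05. Include each in turn until the next type's E/h falls below the running intake rate.
Rate on top 1: 3.434. deep corollas: 2.61 < 3.434 → exclude; stop.
Optimal diet: lavender spikes — 1 of 4 types.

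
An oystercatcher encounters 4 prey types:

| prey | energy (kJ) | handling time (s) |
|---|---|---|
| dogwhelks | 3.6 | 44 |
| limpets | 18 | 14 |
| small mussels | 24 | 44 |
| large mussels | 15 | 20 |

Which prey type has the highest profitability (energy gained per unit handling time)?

limpets

In descending order of E/h:
limpets: 18/14 = 1.29 kJ/s
large mussels: 15/20 = 0.75 kJ/s
small mussels: 24/44 = 0.545 kJ/s
dogwhelks: 3.6/44 = 0.0818 kJ/s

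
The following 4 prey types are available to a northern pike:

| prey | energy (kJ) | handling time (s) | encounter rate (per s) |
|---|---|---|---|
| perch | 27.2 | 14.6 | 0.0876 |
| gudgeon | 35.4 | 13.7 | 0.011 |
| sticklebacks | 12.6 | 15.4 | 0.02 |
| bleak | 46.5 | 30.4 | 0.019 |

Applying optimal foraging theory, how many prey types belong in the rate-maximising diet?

Profitabilities (E/h, kJ/s): gudgeon 2.58, perch 1.86, bleak 1.53, sticklebacks 0.818. Add prey in this order while the next type's profitability exceeds the intake rate on those already taken.
Rate on top 1: 0.3384. perch: 1.86 > 0.3384 → include.
Rate on top 2: 1.141. bleak: 1.53 > 1.141 → include.
Rate on top 3: 1.216. sticklebacks: 0.818 < 1.216 → exclude; stop.
Optimal diet: gudgeon, perch, bleak — 3 of 4 types.

3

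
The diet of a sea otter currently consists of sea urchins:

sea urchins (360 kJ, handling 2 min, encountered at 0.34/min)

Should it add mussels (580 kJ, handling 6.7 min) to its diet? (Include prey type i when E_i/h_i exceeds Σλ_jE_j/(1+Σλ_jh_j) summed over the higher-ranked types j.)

On sea urchins alone, R = ΣλE/(1+Σλh) = 122.4/1.68 = 72.86 kJ/min.
Profitability of mussels: 580/6.7 = 86.57 kJ/min.
Since 86.57 > R, including mussels increases the long-run rate.

Yes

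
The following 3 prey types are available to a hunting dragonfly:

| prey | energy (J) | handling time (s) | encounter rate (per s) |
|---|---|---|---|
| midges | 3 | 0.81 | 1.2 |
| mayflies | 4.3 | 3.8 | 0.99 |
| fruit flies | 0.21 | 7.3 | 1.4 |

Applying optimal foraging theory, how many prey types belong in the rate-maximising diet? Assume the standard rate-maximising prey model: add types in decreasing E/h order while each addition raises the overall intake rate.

1

Rank by E/h (J/s): midges 3.7, mayflies 1.13, fruit flies 0.0288. Include each in turn until the next type's E/h falls below the running intake rate.
Rate on top 1: 1.826. mayflies: 1.13 < 1.826 → exclude; stop.
Optimal diet: midges — 1 of 3 types.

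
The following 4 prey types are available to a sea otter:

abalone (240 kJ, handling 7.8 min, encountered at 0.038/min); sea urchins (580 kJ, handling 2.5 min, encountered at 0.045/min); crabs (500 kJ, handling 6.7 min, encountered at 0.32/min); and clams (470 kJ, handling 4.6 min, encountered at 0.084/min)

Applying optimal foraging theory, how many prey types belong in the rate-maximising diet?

Rank by E/h (kJ/min): sea urchins 232, clams 102, crabs 74.6, abalone 30.8. Include each in turn until the next type's E/h falls below the running intake rate.
Rate on top 1: 23.46. clams: 102 > 23.46 → include.
Rate on top 2: 43.75. crabs: 74.6 > 43.75 → include.
Rate on top 3: 61.92. abalone: 30.8 < 61.92 → exclude; stop.
Optimal diet: sea urchins, clams, crabs — 3 of 4 types.

3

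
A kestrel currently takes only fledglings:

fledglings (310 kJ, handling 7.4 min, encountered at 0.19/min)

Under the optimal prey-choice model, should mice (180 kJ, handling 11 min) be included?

On fledglings alone, R = ΣλE/(1+Σλh) = 58.9/2.406 = 24.48 kJ/min.
Profitability of mice: 180/11 = 16.36 kJ/min.
16.36 < 24.48, so adding mice would lower the average — exclude it.

No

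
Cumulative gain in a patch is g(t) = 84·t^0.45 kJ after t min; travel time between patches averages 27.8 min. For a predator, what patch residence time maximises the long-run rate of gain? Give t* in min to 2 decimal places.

By the marginal value theorem, leave when the instantaneous gain rate g'(t) equals the habitat-wide average g(t)/(T + t).
g'(t) = 0.45·84·t^-0.55. Setting 0.45·84·t^-0.55 = 84·t^0.45/(27.8+t) gives 0.45(27.8+t) = t, so 0.55·t = 0.45×27.8.
t* = 0.45×27.8/0.55 = 22.75 min.

22.75 min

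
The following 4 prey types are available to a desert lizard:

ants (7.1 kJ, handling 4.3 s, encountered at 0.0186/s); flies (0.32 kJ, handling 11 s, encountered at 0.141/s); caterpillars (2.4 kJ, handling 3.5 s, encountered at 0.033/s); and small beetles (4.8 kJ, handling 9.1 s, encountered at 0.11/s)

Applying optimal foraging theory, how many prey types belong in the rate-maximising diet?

3

Profitabilities (E/h, kJ/s): ants 1.65, caterpillars 0.686, small beetles 0.527, flies 0.0291. Add prey in this order while the next type's profitability exceeds the intake rate on those already taken.
Rate on top 1: 0.1223. caterpillars: 0.686 > 0.1223 → include.
Rate on top 2: 0.1767. small beetles: 0.527 > 0.1767 → include.
Rate on top 3: 0.3366. flies: 0.0291 < 0.3366 → exclude; stop.
Optimal diet: ants, caterpillars, small beetles — 3 of 4 types.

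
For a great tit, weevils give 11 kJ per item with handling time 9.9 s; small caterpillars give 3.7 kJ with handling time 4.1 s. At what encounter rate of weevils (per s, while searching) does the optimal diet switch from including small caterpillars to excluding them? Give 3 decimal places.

0.437 per s

At the threshold, the rate on weevils alone equals the profitability of small caterpillars: λ·11/(1 + λ·9.9) = 3.7/4.1 = 0.9024.
Rearranging, λ(11 − 0.9024×9.9) = 0.9024, so λ = 0.9024/2.066 = 0.4368 per s.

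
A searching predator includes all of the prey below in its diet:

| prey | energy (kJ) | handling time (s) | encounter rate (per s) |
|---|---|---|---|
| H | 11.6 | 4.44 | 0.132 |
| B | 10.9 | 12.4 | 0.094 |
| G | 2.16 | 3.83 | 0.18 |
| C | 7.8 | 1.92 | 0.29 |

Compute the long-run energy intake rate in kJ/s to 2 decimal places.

R = Σλ_iE_i / (1 + Σλ_ih_i)
Numerator: 0.132×11.6 + 0.094×10.9 + 0.18×2.16 + 0.29×7.8 = 5.207
Denominator: 1 + 0.132×4.44 + 0.094×12.4 + 0.18×3.83 + 0.29×1.92 = 3.998
R = 5.207/3.998 = 1.302 kJ/s

1.30 kJ/s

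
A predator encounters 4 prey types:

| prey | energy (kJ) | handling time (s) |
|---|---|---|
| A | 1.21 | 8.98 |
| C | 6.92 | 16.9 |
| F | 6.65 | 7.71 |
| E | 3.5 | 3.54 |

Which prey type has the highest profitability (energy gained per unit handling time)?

E

Profitability E/h (kJ/s): A = 1.21/8.98 = 0.135, C = 6.92/16.9 = 0.409, F = 6.65/7.71 = 0.863, E = 3.5/3.54 = 0.989.
Ranked: E > F > C > A.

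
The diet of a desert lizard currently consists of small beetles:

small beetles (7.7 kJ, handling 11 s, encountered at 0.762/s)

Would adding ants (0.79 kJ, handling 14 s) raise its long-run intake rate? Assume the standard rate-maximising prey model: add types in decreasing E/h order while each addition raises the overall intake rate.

No

On small beetles alone, R = ΣλE/(1+Σλh) = 5.867/9.382 = 0.6254 kJ/s.
Profitability of ants: 0.79/14 = 0.05643 kJ/s.
Since 0.05643 < R, time spent handling ants is better spent searching.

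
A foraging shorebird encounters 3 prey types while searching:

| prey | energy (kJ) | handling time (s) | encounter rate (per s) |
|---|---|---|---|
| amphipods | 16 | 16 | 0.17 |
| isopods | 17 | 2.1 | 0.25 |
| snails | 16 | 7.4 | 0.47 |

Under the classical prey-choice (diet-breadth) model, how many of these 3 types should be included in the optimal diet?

1

E/h in descending order: isopods 8.1, snails 2.16, amphipods 1 kJ/s. The optimal diet is the largest prefix of this list for which every included type satisfies E_i/h_i > R on the types above it.
Rate on top 1: 2.787. snails: 2.16 < 2.787 → exclude; stop.
Optimal diet: isopods — 1 of 3 types.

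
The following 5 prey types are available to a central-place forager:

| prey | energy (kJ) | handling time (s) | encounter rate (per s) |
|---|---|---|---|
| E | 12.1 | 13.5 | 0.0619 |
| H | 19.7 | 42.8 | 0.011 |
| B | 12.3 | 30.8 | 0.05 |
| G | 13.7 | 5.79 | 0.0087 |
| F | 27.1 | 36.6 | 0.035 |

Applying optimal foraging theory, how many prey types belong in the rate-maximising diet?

3

E/h in descending order: G 2.37, E 0.896, F 0.74, H 0.46, B 0.399 kJ/s. The optimal diet is the largest prefix of this list for which every included type satisfies E_i/h_i > R on the types above it.
Rate on top 1: 0.1135. E: 0.896 > 0.1135 → include.
Rate on top 2: 0.4603. F: 0.74 > 0.4603 → include.
Rate on top 3: 0.5736. H: 0.46 < 0.5736 → exclude; stop.
Optimal diet: G, E, F — 3 of 5 types.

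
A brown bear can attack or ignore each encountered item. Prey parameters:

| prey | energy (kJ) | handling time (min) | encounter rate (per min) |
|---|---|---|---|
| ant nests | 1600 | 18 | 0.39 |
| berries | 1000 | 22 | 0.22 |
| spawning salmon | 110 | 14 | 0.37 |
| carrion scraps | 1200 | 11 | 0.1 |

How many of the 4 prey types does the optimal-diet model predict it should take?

Rank by E/h (kJ/min): carrion scraps 109, ant nests 88.9, berries 45.5, spawning salmon 7.86. Include each in turn until the next type's E/h falls below the running intake rate.
Rate on top 1: 57.14. ant nests: 88.9 > 57.14 → include.
Rate on top 2: 81.58. berries: 45.5 < 81.58 → exclude; stop.
Optimal diet: carrion scraps, ant nests — 2 of 4 types.

2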